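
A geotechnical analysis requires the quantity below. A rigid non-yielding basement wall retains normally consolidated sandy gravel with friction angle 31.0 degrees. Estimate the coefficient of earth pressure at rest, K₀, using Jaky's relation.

K₀ = 1 − sin φ' = 1 − sin 31.0° = 0.4850.

0.485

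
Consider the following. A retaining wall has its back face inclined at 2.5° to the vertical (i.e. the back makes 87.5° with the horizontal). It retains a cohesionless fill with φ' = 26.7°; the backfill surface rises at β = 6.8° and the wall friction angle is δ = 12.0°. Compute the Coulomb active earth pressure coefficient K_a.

K_a = sin²(α+φ) / [sin²α · sin(α−δ) · (1 + √{sin(φ+δ)sin(φ−β) / (sin(α−δ)sin(α+β))})²].
With α = 87.5°, φ = 26.7°, δ = 12.0°, β = 6.8°: K_a = 0.3987.

0.399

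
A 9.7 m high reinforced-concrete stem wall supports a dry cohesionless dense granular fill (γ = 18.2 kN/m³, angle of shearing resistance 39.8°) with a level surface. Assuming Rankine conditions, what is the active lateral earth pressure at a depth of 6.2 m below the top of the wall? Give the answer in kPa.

K_a = (1 − sin φ)/(1 + sin φ) = 0.2194.
σ_h = K_a γ z = 0.2194 × 18.2 × 6.2 = 24.76 kPa.

24.8 kPa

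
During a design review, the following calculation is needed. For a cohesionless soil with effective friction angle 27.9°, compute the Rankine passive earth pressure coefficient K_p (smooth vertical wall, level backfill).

K_p = (1 + sin φ)/(1 − sin φ) = tan²(45° + 27.9°/2) = 2.759.

2.76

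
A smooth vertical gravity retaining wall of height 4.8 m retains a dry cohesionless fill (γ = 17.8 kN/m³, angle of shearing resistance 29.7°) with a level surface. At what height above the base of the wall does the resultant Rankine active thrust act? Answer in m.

K_a = 0.3374.
The pressure distribution is triangular, so the resultant acts at H/3 above the base = 4.8/3 = 1.600 m.

1.60 m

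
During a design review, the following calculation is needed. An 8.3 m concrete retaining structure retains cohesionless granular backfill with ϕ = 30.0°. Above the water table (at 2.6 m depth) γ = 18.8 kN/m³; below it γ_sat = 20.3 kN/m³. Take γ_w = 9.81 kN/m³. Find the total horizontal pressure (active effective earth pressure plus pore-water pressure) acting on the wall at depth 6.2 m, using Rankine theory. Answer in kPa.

64.2 kPa

K_a = (1 − sin φ)/(1 + sin φ) = 0.3333.
γ' = 20.3 − 9.81 = 10.49 kN/m³.
Effective vertical stress at 6.2 m: σ'_v = 18.8×2.6 + 10.49×3.60 = 86.64 kPa.
σ'_h = K_a σ'_v = 0.3333 × 86.64 = 28.88 kPa; u = γ_w × 3.60 = 35.32 kPa.
Total σ_h = 28.88 + 35.32 = 64.20 kPa.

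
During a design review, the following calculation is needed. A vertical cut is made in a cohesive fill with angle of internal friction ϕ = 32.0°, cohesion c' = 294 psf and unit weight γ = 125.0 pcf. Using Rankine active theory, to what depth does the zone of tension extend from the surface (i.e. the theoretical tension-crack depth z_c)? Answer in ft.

K_a = tan²(45° − 32.0°/2) = 0.3073; √K_a = 0.5543.
The active pressure is zero where K_a γ z = 2c√K_a, so z_c = 2c/(γ√K_a) = 2×294/(125.0×0.5543) = 8.486 ft.

8.49 ft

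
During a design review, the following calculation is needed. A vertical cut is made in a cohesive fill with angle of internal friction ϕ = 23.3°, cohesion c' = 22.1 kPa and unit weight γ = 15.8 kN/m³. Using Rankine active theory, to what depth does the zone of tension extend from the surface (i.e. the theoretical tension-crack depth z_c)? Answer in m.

K_a = tan²(45° − 23.3°/2) = 0.4331; √K_a = 0.6581.
The active pressure is zero where K_a γ z = 2c√K_a, so z_c = 2c/(γ√K_a) = 2×22.1/(15.8×0.6581) = 4.251 m.

4.25 m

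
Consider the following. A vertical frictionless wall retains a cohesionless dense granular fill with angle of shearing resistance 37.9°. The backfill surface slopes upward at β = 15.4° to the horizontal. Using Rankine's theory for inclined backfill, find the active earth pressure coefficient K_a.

0.261

K_a = cos β · (cos β − √(cos²β − cos²φ)) / (cos β + √(cos²β − cos²φ)).
cos β = 0.9641, cos φ = 0.7891, √(cos²β − cos²φ) = 0.5539.
K_a = 0.9641 × (0.9641 − 0.5539)/(0.9641 + 0.5539) = 0.2605.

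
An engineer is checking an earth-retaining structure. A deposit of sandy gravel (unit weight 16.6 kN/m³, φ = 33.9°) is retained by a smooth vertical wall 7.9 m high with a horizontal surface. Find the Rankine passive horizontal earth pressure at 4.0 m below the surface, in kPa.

234 kPa

K_p = (1 + sin φ)/(1 − sin φ) = 3.522.
σ_h = K_p γ z = 3.522 × 16.6 × 4.0 = 233.9 kPa.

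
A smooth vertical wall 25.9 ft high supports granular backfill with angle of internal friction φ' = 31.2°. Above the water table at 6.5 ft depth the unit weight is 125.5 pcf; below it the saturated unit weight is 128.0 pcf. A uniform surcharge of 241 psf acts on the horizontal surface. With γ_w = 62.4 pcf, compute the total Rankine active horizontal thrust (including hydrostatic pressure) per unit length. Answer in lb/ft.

23500 lb/ft

K_a = tan²(45° − φ/2) = 0.3175.
γ' = 128.0 − 62.4 = 65.60 pcf. h₂ = H − d_w = 19.4 ft.
σ'_h: at surface K_a·q = 76.52; at WT K_a(q+γd_w) = 335.5; at base K_a(q+γd_w+γ'h₂) = 739.6 psf.
P₁ = ½(76.52+335.5)×6.5 = 1339; P₂ = ½(335.5+739.6)×19.4 = 10430; P_w = ½γ_w h₂² = 11740.
Total = 1339+10430+11740 = 23510 lb/ft.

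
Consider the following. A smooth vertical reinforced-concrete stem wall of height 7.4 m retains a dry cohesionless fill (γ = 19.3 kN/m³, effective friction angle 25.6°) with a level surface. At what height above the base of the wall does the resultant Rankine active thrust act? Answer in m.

K_a = 0.3966.
The pressure distribution is triangular, so the resultant acts at H/3 above the base = 7.4/3 = 2.467 m.

2.47 m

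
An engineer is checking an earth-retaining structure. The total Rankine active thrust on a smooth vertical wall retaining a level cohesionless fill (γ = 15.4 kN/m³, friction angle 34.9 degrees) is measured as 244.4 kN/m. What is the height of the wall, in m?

K_a = 0.2721. P_a = ½ K_a γ H² ⇒ H = √(2P_a/(K_a γ)).
H = √(2×244.4/(0.2721×15.4)) = 10.80 m.

10.8 m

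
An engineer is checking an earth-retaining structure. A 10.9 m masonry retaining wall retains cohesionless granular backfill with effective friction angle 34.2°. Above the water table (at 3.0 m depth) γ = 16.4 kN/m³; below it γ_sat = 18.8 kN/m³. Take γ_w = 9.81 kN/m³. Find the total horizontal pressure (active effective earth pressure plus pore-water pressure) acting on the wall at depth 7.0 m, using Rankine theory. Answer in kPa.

K_a = (1 − sin φ)/(1 + sin φ) = 0.2803.
γ' = 18.8 − 9.81 = 8.990 kN/m³.
Effective vertical stress at 7.0 m: σ'_v = 16.4×3.0 + 8.990×4.00 = 85.16 kPa.
σ'_h = K_a σ'_v = 0.2803 × 85.16 = 23.87 kPa; u = γ_w × 4.00 = 39.24 kPa.
Total σ_h = 23.87 + 39.24 = 63.11 kPa.

63.1 kPa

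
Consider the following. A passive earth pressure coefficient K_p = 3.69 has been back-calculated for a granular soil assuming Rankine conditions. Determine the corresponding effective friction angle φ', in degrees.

K_p = (1+sin φ)/(1−sin φ) ⇒ sin φ = (K_p − 1)/(K_p + 1) = 0.5736.
φ = arcsin(0.5736) = 35.00°.

35.0°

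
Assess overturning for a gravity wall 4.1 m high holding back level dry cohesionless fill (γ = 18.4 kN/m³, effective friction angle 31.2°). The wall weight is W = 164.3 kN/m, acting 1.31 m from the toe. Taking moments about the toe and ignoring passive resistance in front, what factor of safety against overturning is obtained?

3.21

K_a = tan²(45° − 31.2°/2) = 0.3175.
P_a = ½K_aγH² = 0.5×0.3175×18.4×4.1² = 49.10 kN/m, acting at H/3 = 1.367 m above the base.
Overturning moment M_o = P_a × H/3 = 49.10 × 1.367 = 67.11.
Resisting moment M_r = W × 1.31 = 164.3 × 1.31 = 215.2.
FS_overturning = M_r/M_o = 215.2/67.11 = 3.207.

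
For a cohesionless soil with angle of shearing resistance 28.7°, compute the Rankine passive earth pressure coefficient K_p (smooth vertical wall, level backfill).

2.85

K_p = (1 + sin φ)/(1 − sin φ) = tan²(45° + 28.7°/2) = 2.848.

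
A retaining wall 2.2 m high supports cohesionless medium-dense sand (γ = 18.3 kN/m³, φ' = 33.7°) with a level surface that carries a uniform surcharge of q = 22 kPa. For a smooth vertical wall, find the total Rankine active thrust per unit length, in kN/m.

K_a = tan²(45° − φ/2) = 0.2863.
Soil triangle: ½ K_a γ H² = 0.5×0.2863×18.3×2.2² = 12.68 kN/m.
Surcharge rectangle: K_a q H = 0.2863×22×2.2 = 13.86 kN/m.
Total = 12.68 + 13.86 = 26.54 kN/m.

26.5 kN/m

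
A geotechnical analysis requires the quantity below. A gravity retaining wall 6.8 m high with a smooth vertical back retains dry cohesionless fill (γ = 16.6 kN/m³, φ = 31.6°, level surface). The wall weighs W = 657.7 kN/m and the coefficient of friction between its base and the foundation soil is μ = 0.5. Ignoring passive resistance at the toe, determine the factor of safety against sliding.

K_a = tan²(45° − 31.6°/2) = 0.3123.
P_a = ½K_aγH² = 0.5×0.3123×16.6×6.8² = 119.9 kN/m, acting at H/3 = 2.267 m above the base.
FS_sliding = μW / P_a = 0.5×657.7 / 119.9 = 2.743.

2.74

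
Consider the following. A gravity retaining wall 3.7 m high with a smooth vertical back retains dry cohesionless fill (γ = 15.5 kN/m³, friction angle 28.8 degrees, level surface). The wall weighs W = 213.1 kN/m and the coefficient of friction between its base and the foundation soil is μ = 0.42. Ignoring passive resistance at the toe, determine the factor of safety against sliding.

2.41

K_a = tan²(45° − 28.8°/2) = 0.3498.
P_a = ½K_aγH² = 0.5×0.3498×15.5×3.7² = 37.11 kN/m, acting at H/3 = 1.233 m above the base.
FS_sliding = μW / P_a = 0.42×213.1 / 37.11 = 2.412.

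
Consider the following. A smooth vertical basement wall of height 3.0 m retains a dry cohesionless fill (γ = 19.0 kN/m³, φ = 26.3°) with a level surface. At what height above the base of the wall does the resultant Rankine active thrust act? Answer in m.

1.00 m

K_a = 0.3859.
The pressure distribution is triangular, so the resultant acts at H/3 above the base = 3.0/3 = 1.000 m.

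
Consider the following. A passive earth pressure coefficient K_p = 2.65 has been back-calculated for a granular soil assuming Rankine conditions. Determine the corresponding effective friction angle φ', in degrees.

K_p = (1+sin φ)/(1−sin φ) ⇒ sin φ = (K_p − 1)/(K_p + 1) = 0.4521.
φ = arcsin(0.4521) = 26.88°.

26.9°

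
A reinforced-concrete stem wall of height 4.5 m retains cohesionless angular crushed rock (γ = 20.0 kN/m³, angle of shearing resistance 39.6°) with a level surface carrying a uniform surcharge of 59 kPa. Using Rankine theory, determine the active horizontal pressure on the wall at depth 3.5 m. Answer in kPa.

K_a = (1 − sin φ)/(1 + sin φ) = 0.2214.
σ_v = γz + q = 20.0 × 3.5 + 59 = 129.0 kPa.
σ_h = K_a σ_v = 0.2214 × 129.0 = 28.56 kPa.

28.6 kPa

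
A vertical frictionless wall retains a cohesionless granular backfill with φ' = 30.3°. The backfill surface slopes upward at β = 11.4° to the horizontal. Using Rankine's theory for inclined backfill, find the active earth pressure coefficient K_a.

0.350

K_a = cos β · (cos β − √(cos²β − cos²φ)) / (cos β + √(cos²β − cos²φ)).
cos β = 0.9803, cos φ = 0.8634, √(cos²β − cos²φ) = 0.4642.
K_a = 0.9803 × (0.9803 − 0.4642)/(0.9803 + 0.4642) = 0.3502.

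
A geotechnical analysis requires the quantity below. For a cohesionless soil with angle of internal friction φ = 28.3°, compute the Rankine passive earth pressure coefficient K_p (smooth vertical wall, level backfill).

K_p = (1 + sin φ)/(1 − sin φ) = tan²(45° + 28.3°/2) = 2.803.

2.80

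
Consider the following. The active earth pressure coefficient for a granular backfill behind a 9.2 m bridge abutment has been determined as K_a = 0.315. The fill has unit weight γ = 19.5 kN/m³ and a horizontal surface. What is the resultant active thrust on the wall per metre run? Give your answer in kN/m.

260 kN/m

P = ½ K_a γ H² = 0.5 × 0.315 × 19.5 × 9.2² = 260.0 kN/m.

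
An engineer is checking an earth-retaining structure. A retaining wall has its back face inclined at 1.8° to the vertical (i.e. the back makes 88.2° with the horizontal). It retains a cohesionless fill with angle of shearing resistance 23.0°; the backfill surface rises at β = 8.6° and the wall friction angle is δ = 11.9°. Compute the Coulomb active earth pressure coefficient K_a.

K_a = sin²(α+φ) / [sin²α · sin(α−δ) · (1 + √{sin(φ+δ)sin(φ−β) / (sin(α−δ)sin(α+β))})²].
With α = 88.2°, φ = 23.0°, δ = 11.9°, β = 8.6°: K_a = 0.4675.

0.468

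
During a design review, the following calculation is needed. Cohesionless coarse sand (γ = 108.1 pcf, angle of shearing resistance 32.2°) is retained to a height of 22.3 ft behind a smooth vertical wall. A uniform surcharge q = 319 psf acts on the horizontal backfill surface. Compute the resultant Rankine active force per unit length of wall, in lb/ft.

10400 lb/ft

K_a = tan²(45° − φ/2) = 0.3047.
Soil triangle: ½ K_a γ H² = 0.5×0.3047×108.1×22.3² = 8191 lb/ft.
Surcharge rectangle: K_a q H = 0.3047×319×22.3 = 2168 lb/ft.
Total = 8191 + 2168 = 10360 lb/ft.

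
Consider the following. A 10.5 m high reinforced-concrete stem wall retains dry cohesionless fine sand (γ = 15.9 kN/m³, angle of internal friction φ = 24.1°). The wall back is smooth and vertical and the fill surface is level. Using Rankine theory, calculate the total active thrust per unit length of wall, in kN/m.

K_a = tan²(45° − φ/2) = 0.4201.
P_a = ½ K_a γ H² = 0.5 × 0.4201 × 15.9 × 10.5² = 368.2 kN/m.

368 kN/m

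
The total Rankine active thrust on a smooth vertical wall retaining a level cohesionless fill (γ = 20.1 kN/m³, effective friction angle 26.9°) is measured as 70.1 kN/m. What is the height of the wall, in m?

K_a = 0.3770. P_a = ½ K_a γ H² ⇒ H = √(2P_a/(K_a γ)).
H = √(2×70.1/(0.3770×20.1)) = 4.301 m.

4.30 m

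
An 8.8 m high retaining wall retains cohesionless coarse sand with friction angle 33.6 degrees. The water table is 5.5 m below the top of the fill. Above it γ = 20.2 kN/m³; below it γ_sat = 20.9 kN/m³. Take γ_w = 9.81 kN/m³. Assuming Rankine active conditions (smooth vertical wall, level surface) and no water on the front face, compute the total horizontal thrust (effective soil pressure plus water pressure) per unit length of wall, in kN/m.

K_a = tan²(45° − φ/2) = 0.2875.
γ' = 20.9 − 9.81 = 11.09 kN/m³. Depth below WT = 3.3 m.
σ'_h at WT = K_a γ d_w = 31.94 kPa; at base = 31.94 + K_a γ' × 3.3 = 42.46 kPa.
P₁ (0–5.5 m) = ½×31.94×5.5 = 87.84. P₂ (5.5–8.8 m) = ½(31.94+42.46)×3.3 = 122.8.
P_w = ½ γ_w h₂² = 0.5×9.81×3.3² = 53.42. Total = 87.84+122.8+53.42 = 264.0 kN/m.

264 kN/m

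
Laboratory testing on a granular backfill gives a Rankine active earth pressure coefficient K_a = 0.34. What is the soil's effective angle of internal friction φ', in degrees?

29.5°

K_a = tan²(45° − φ/2) ⇒ 45° − φ/2 = arctan(√0.34) = 30.25°.
φ = 2(45° − 30.25°) = 29.51°.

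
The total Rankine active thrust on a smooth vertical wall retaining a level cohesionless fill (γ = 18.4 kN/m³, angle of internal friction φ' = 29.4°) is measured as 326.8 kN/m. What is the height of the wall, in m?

10.2 m

K_a = 0.3415. P_a = ½ K_a γ H² ⇒ H = √(2P_a/(K_a γ)).
H = √(2×326.8/(0.3415×18.4)) = 10.20 m.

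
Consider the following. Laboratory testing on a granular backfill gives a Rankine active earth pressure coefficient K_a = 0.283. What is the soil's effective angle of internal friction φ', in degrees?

K_a = tan²(45° − φ/2) ⇒ 45° − φ/2 = arctan(√0.283) = 28.01°.
φ = 2(45° − 28.01°) = 33.98°.

34.0°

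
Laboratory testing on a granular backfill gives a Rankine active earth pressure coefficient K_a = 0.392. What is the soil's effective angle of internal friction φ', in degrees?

K_a = tan²(45° − φ/2) ⇒ 45° − φ/2 = arctan(√0.392) = 32.05°.
φ = 2(45° − 32.05°) = 25.90°.

25.9°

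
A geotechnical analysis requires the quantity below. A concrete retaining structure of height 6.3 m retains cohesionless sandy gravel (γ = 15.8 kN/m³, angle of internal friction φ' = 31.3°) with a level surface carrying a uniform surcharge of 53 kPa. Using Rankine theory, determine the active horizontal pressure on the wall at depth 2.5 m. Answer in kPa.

K_a = (1 − sin φ)/(1 + sin φ) = 0.3162.
σ_v = γz + q = 15.8 × 2.5 + 53 = 92.50 kPa.
σ_h = K_a σ_v = 0.3162 × 92.50 = 29.25 kPa.

29.2 kPa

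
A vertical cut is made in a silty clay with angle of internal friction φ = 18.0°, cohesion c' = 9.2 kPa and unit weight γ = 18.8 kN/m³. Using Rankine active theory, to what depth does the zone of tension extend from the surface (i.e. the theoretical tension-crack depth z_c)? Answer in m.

K_a = tan²(45° − 18.0°/2) = 0.5279; √K_a = 0.7265.
The active pressure is zero where K_a γ z = 2c√K_a, so z_c = 2c/(γ√K_a) = 2×9.2/(18.8×0.7265) = 1.347 m.

1.35 m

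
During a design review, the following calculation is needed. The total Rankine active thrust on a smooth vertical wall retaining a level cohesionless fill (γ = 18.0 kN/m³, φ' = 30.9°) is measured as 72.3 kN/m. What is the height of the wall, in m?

5.00 m

K_a = 0.3214. P_a = ½ K_a γ H² ⇒ H = √(2P_a/(K_a γ)).
H = √(2×72.3/(0.3214×18.0)) = 4.999 m.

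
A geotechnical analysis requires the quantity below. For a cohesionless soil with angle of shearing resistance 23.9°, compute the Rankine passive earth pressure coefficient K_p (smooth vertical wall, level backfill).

2.36

K_p = (1 + sin φ)/(1 − sin φ) = tan²(45° + 23.9°/2) = 2.362.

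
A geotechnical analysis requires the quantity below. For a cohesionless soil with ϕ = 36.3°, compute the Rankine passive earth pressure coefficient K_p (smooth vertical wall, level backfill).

3.90

K_p = (1 + sin φ)/(1 − sin φ) = tan²(45° + 36.3°/2) = 3.902.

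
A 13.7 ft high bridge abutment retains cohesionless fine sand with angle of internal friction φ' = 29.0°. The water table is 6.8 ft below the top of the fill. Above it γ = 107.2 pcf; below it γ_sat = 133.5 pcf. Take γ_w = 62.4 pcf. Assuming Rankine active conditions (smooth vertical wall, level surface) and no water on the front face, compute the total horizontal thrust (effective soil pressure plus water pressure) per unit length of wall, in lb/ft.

K_a = tan²(45° − φ/2) = 0.3470.
γ' = 133.5 − 62.4 = 71.10 pcf. Depth below WT = 6.9 ft.
σ'_h at WT = K_a γ d_w = 252.9 psf; at base = 252.9 + K_a γ' × 6.9 = 423.2 psf.
P₁ (0–6.8 ft) = ½×252.9×6.8 = 860.0. P₂ (6.8–13.7 ft) = ½(252.9+423.2)×6.9 = 2332.
P_w = ½ γ_w h₂² = 0.5×62.4×6.9² = 1485. Total = 860.0+2332+1485 = 4678 lb/ft.

4680 lb/ft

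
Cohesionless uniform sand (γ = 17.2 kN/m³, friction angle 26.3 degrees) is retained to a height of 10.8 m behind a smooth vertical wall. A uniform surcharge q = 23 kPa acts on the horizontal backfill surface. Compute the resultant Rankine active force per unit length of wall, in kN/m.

483 kN/m

K_a = tan²(45° − φ/2) = 0.3859.
Soil triangle: ½ K_a γ H² = 0.5×0.3859×17.2×10.8² = 387.1 kN/m.
Surcharge rectangle: K_a q H = 0.3859×23×10.8 = 95.87 kN/m.
Total = 387.1 + 95.87 = 483.0 kN/m.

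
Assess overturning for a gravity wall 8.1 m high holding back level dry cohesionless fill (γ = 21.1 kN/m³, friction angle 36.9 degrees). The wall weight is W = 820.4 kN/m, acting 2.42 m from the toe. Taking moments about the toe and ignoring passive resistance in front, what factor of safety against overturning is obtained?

4.25

K_a = tan²(45° − 36.9°/2) = 0.2497.
P_a = ½K_aγH² = 0.5×0.2497×21.1×8.1² = 172.8 kN/m, acting at H/3 = 2.700 m above the base.
Overturning moment M_o = P_a × H/3 = 172.8 × 2.700 = 466.6.
Resisting moment M_r = W × 2.42 = 820.4 × 2.42 = 1985.
FS_overturning = M_r/M_o = 1985/466.6 = 4.255.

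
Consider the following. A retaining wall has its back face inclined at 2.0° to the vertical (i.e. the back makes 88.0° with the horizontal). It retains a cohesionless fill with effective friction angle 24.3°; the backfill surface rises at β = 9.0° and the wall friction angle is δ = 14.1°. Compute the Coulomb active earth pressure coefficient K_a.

K_a = sin²(α+φ) / [sin²α · sin(α−δ) · (1 + √{sin(φ+δ)sin(φ−β) / (sin(α−δ)sin(α+β))})²].
With α = 88.0°, φ = 24.3°, δ = 14.1°, β = 9.0°: K_a = 0.4458.

0.446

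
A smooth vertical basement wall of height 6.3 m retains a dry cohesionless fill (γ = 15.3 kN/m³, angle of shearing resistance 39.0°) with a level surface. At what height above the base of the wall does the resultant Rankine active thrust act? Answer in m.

2.10 m

K_a = 0.2275.
The pressure distribution is triangular, so the resultant acts at H/3 above the base = 6.3/3 = 2.100 m.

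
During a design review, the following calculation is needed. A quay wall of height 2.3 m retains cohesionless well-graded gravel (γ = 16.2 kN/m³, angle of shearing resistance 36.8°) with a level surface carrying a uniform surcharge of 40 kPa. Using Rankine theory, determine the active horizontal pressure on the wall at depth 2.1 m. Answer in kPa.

K_a = (1 − sin φ)/(1 + sin φ) = 0.2508.
σ_v = γz + q = 16.2 × 2.1 + 40 = 74.02 kPa.
σ_h = K_a σ_v = 0.2508 × 74.02 = 18.56 kPa.

18.6 kPa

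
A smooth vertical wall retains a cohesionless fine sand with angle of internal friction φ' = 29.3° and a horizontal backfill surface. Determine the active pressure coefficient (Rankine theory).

K_a = tan²(45° − φ/2) = tan²(30.35°) = 0.3428.

0.343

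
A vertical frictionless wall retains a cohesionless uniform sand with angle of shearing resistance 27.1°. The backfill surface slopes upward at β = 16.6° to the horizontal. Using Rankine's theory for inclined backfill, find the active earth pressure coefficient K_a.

0.440

K_a = cos β · (cos β − √(cos²β − cos²φ)) / (cos β + √(cos²β − cos²φ)).
cos β = 0.9583, cos φ = 0.8902, √(cos²β − cos²φ) = 0.3548.
K_a = 0.9583 × (0.9583 − 0.3548)/(0.9583 + 0.3548) = 0.4404.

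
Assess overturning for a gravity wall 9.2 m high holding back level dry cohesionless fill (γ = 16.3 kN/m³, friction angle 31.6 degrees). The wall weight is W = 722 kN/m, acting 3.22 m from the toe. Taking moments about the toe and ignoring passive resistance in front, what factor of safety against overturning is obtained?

K_a = tan²(45° − 31.6°/2) = 0.3123.
P_a = ½K_aγH² = 0.5×0.3123×16.3×9.2² = 215.5 kN/m, acting at H/3 = 3.067 m above the base.
Overturning moment M_o = P_a × H/3 = 215.5 × 3.067 = 660.8.
Resisting moment M_r = W × 3.22 = 722 × 3.22 = 2325.
FS_overturning = M_r/M_o = 2325/660.8 = 3.518.

3.52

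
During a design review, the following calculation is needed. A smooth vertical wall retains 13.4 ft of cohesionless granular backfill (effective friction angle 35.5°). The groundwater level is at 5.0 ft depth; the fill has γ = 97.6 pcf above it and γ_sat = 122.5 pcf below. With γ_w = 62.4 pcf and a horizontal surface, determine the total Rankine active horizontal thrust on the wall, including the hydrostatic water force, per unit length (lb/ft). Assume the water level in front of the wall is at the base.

K_a = tan²(45° − φ/2) = 0.2653.
γ' = 122.5 − 62.4 = 60.10 pcf. Depth below WT = 8.4 ft.
σ'_h at WT = K_a γ d_w = 129.4 psf; at base = 129.4 + K_a γ' × 8.4 = 263.4 psf.
P₁ (0–5.0 ft) = ½×129.4×5.0 = 323.6. P₂ (5.0–13.4 ft) = ½(129.4+263.4)×8.4 = 1650.
P_w = ½ γ_w h₂² = 0.5×62.4×8.4² = 2201. Total = 323.6+1650+2201 = 4175 lb/ft.

4170 lb/ft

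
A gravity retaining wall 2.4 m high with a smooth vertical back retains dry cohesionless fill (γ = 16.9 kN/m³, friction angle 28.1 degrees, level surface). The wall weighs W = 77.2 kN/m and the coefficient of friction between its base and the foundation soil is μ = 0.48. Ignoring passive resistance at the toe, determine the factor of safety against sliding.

2.12

K_a = tan²(45° − 28.1°/2) = 0.3596.
P_a = ½K_aγH² = 0.5×0.3596×16.9×2.4² = 17.50 kN/m, acting at H/3 = 0.8000 m above the base.
FS_sliding = μW / P_a = 0.48×77.2 / 17.50 = 2.117.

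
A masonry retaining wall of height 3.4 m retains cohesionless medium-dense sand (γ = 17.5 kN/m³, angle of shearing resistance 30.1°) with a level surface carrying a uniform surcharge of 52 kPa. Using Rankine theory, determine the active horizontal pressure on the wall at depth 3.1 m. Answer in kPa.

K_a = (1 − sin φ)/(1 + sin φ) = 0.3320.
σ_v = γz + q = 17.5 × 3.1 + 52 = 106.2 kPa.
σ_h = K_a σ_v = 0.3320 × 106.2 = 35.27 kPa.

35.3 kPa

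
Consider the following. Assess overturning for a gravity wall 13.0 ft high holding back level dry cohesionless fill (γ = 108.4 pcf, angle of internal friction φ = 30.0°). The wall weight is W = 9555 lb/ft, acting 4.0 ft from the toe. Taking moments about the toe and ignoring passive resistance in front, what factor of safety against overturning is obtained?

K_a = tan²(45° − 30.0°/2) = 0.3333.
P_a = ½K_aγH² = 0.5×0.3333×108.4×13.0² = 3053 lb/ft, acting at H/3 = 4.333 ft above the base.
Overturning moment M_o = P_a × H/3 = 3053 × 4.333 = 13230.
Resisting moment M_r = W × 4.0 = 9555 × 4.0 = 38220.
FS_overturning = M_r/M_o = 38220/13230 = 2.889.

2.89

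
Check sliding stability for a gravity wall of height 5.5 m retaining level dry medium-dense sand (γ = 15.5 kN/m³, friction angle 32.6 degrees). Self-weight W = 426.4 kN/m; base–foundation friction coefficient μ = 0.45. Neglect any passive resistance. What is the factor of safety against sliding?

2.73

K_a = tan²(45° − 32.6°/2) = 0.2997.
P_a = ½K_aγH² = 0.5×0.2997×15.5×5.5² = 70.27 kN/m, acting at H/3 = 1.833 m above the base.
FS_sliding = μW / P_a = 0.45×426.4 / 70.27 = 2.731.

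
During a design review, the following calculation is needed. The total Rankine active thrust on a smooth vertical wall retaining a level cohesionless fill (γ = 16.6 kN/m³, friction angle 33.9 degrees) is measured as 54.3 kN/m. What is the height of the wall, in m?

4.80 m

K_a = 0.2839. P_a = ½ K_a γ H² ⇒ H = √(2P_a/(K_a γ)).
H = √(2×54.3/(0.2839×16.6)) = 4.800 m.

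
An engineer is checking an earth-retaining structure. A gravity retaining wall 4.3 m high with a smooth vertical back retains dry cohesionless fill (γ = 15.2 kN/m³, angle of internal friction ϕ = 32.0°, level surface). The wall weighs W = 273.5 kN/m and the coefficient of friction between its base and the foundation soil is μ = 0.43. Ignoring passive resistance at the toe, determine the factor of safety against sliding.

K_a = tan²(45° − 32.0°/2) = 0.3073.
P_a = ½K_aγH² = 0.5×0.3073×15.2×4.3² = 43.18 kN/m, acting at H/3 = 1.433 m above the base.
FS_sliding = μW / P_a = 0.43×273.5 / 43.18 = 2.724.

2.72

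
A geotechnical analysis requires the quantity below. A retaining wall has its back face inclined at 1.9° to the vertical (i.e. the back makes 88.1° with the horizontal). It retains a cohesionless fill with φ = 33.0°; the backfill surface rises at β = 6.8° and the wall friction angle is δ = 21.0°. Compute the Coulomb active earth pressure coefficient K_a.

0.302

K_a = sin²(α+φ) / [sin²α · sin(α−δ) · (1 + √{sin(φ+δ)sin(φ−β) / (sin(α−δ)sin(α+β))})²].
With α = 88.1°, φ = 33.0°, δ = 21.0°, β = 6.8°: K_a = 0.3022.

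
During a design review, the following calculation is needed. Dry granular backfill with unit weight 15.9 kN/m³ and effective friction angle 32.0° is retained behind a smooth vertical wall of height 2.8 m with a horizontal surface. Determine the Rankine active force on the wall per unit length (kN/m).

K_a = tan²(45° − φ/2) = 0.3073.
P_a = ½ K_a γ H² = 0.5 × 0.3073 × 15.9 × 2.8² = 19.15 kN/m.

19.2 kN/m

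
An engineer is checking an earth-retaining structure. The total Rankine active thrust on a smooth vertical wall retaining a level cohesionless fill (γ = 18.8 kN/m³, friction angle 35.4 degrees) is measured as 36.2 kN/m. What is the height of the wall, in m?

3.80 m

K_a = 0.2664. P_a = ½ K_a γ H² ⇒ H = √(2P_a/(K_a γ)).
H = √(2×36.2/(0.2664×18.8)) = 3.802 m.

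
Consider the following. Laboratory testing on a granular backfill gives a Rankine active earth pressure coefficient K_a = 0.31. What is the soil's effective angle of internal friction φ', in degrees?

K_a = tan²(45° − φ/2) ⇒ 45° − φ/2 = arctan(√0.31) = 29.11°.
φ = 2(45° − 29.11°) = 31.78°.

31.8°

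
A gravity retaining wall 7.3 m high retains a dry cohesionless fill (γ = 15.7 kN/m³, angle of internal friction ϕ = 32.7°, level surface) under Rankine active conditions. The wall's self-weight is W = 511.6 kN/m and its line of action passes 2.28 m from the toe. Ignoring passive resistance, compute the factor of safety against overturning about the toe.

K_a = tan²(45° − 32.7°/2) = 0.2985.
P_a = ½K_aγH² = 0.5×0.2985×15.7×7.3² = 124.9 kN/m, acting at H/3 = 2.433 m above the base.
Overturning moment M_o = P_a × H/3 = 124.9 × 2.433 = 303.9.
Resisting moment M_r = W × 2.28 = 511.6 × 2.28 = 1166.
FS_overturning = M_r/M_o = 1166/303.9 = 3.839.

3.84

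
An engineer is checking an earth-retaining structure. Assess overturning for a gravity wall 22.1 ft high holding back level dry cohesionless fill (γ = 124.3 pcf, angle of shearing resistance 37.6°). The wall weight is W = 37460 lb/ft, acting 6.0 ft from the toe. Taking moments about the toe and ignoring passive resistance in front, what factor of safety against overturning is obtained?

4.15

K_a = tan²(45° − 37.6°/2) = 0.2421.
P_a = ½K_aγH² = 0.5×0.2421×124.3×22.1² = 7350 lb/ft, acting at H/3 = 7.367 ft above the base.
Overturning moment M_o = P_a × H/3 = 7350 × 7.367 = 54140.
Resisting moment M_r = W × 6.0 = 37460 × 6.0 = 224800.
FS_overturning = M_r/M_o = 224800/54140 = 4.151.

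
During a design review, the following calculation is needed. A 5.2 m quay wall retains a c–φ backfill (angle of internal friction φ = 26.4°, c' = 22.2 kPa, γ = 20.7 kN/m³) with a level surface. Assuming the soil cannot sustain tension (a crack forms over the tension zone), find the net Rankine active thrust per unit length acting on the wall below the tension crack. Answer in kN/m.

12.1 kN/m

K_a = 0.3844; √K_a = 0.6200.
Tension-crack depth z_c = 2c/(γ√K_a) = 2×22.2/(20.7×0.6200) = 3.459 m.
σ_a at base = K_a γ H − 2c√K_a = 0.3844×20.7×5.2 − 2×22.2×0.6200 = 13.85 kPa.
P_a = ½ × 13.85 × (H − z_c) = 0.5×13.85×1.741 = 12.05 kN/m.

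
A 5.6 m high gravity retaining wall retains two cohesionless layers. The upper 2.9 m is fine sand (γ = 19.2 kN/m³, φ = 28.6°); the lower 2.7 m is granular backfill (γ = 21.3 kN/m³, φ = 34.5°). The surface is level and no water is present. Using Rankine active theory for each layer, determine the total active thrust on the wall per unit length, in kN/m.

91.6 kN/m

K_a1 = tan²(45°−28.6°/2) = 0.3525; K_a2 = tan²(45°−34.5°/2) = 0.2768.
Layer 1: σ at base = K_a1 γ₁ h₁ = 19.63 kPa; P₁ = ½×19.63×2.9 = 28.46.
Layer 2: σ_v at top = γ₁h₁ = 55.68; σ_h top = K_a2×55.68 = 15.41; σ_h base = K_a2×(55.68+21.3×2.7) = 31.33.
P₂ = ½(15.41+31.33)×2.7 = 63.11. Total P_a = 28.46+63.11 = 91.57 kN/m.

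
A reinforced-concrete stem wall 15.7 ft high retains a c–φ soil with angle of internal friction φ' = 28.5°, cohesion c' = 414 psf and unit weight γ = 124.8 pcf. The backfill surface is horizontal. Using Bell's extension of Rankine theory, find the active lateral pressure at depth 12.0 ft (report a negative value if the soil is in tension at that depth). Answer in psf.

K_a = (1 − sin φ)/(1 + sin φ) = 0.3540.
σ_a = K_a γ z − 2c√K_a = 0.3540×124.8×12.0 − 2×414×0.5949 = 37.47 psf.

37.5 psf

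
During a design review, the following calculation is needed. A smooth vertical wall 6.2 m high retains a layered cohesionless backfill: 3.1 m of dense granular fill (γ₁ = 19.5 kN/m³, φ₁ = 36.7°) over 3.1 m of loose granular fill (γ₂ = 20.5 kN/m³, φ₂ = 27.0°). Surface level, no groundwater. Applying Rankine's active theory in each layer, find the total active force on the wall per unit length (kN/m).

K_a1 = tan²(45°−36.7°/2) = 0.2519; K_a2 = tan²(45°−27.0°/2) = 0.3755.
Layer 1: σ at base = K_a1 γ₁ h₁ = 15.22 kPa; P₁ = ½×15.22×3.1 = 23.60.
Layer 2: σ_v at top = γ₁h₁ = 60.45; σ_h top = K_a2×60.45 = 22.70; σ_h base = K_a2×(60.45+20.5×3.1) = 46.57.
P₂ = ½(22.70+46.57)×3.1 = 107.4. Total P_a = 23.60+107.4 = 131.0 kN/m.

131 kN/m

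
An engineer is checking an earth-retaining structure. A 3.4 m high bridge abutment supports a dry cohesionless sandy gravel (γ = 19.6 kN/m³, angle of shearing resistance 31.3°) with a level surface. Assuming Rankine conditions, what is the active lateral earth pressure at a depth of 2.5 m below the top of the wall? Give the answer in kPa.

15.5 kPa

K_a = (1 − sin φ)/(1 + sin φ) = 0.3162.
σ_h = K_a γ z = 0.3162 × 19.6 × 2.5 = 15.49 kPa.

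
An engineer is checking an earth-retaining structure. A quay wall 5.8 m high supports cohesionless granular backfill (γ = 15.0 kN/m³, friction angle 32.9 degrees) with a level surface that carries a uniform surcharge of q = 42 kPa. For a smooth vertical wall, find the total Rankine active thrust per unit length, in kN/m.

147 kN/m

K_a = tan²(45° − φ/2) = 0.2960.
Soil triangle: ½ K_a γ H² = 0.5×0.2960×15.0×5.8² = 74.69 kN/m.
Surcharge rectangle: K_a q H = 0.2960×42×5.8 = 72.11 kN/m.
Total = 74.69 + 72.11 = 146.8 kN/m.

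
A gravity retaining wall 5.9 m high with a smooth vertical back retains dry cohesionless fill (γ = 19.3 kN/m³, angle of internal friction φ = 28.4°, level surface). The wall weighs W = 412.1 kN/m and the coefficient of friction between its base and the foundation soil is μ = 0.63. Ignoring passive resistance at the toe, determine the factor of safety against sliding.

2.17

K_a = tan²(45° − 28.4°/2) = 0.3554.
P_a = ½K_aγH² = 0.5×0.3554×19.3×5.9² = 119.4 kN/m, acting at H/3 = 1.967 m above the base.
FS_sliding = μW / P_a = 0.63×412.1 / 119.4 = 2.175.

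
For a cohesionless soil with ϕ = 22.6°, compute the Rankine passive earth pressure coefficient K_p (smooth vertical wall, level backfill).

K_p = (1 + sin φ)/(1 − sin φ) = tan²(45° + 22.6°/2) = 2.248.

2.25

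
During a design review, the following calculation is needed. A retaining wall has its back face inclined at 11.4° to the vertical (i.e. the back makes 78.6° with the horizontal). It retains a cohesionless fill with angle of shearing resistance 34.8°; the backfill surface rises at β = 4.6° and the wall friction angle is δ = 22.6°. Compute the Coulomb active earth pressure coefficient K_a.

0.358

K_a = sin²(α+φ) / [sin²α · sin(α−δ) · (1 + √{sin(φ+δ)sin(φ−β) / (sin(α−δ)sin(α+β))})²].
With α = 78.6°, φ = 34.8°, δ = 22.6°, β = 4.6°: K_a = 0.3584.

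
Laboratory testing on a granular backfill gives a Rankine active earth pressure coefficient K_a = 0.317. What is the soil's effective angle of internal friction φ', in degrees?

31.2°

K_a = tan²(45° − φ/2) ⇒ 45° − φ/2 = arctan(√0.317) = 29.38°.
φ = 2(45° − 29.38°) = 31.24°.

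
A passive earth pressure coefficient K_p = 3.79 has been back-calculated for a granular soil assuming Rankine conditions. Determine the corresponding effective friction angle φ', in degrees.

35.6°

K_p = (1+sin φ)/(1−sin φ) ⇒ sin φ = (K_p − 1)/(K_p + 1) = 0.5825.
φ = arcsin(0.5825) = 35.62°.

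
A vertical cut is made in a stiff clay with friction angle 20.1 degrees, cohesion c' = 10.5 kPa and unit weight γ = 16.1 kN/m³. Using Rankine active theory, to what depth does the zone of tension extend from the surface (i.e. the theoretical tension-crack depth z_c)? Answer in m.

K_a = tan²(45° − 20.1°/2) = 0.4885; √K_a = 0.6989.
The active pressure is zero where K_a γ z = 2c√K_a, so z_c = 2c/(γ√K_a) = 2×10.5/(16.1×0.6989) = 1.866 m.

1.87 m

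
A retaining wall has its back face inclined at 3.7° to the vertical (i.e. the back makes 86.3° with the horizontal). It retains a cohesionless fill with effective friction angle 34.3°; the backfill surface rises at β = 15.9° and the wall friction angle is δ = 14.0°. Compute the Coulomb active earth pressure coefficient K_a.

K_a = sin²(α+φ) / [sin²α · sin(α−δ) · (1 + √{sin(φ+δ)sin(φ−β) / (sin(α−δ)sin(α+β))})²].
With α = 86.3°, φ = 34.3°, δ = 14.0°, β = 15.9°: K_a = 0.3457.

0.346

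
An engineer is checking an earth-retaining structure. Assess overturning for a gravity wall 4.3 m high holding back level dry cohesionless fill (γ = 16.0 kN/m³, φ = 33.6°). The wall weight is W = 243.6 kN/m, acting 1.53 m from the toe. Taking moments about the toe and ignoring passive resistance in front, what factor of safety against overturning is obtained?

6.11

K_a = tan²(45° − 33.6°/2) = 0.2875.
P_a = ½K_aγH² = 0.5×0.2875×16.0×4.3² = 42.53 kN/m, acting at H/3 = 1.433 m above the base.
Overturning moment M_o = P_a × H/3 = 42.53 × 1.433 = 60.96.
Resisting moment M_r = W × 1.53 = 243.6 × 1.53 = 372.7.
FS_overturning = M_r/M_o = 372.7/60.96 = 6.114.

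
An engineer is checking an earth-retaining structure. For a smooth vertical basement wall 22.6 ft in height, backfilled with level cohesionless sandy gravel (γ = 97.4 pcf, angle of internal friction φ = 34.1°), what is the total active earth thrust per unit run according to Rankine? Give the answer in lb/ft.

7000 lb/ft

K_a = tan²(45° − φ/2) = 0.2815.
P_a = ½ K_a γ H² = 0.5 × 0.2815 × 97.4 × 22.6² = 7003 lb/ft.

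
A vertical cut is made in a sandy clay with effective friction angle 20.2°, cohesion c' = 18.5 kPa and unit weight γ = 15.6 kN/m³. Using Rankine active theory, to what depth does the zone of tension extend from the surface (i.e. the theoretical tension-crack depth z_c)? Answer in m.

3.40 m

K_a = tan²(45° − 20.2°/2) = 0.4867; √K_a = 0.6976.
The active pressure is zero where K_a γ z = 2c√K_a, so z_c = 2c/(γ√K_a) = 2×18.5/(15.6×0.6976) = 3.400 m.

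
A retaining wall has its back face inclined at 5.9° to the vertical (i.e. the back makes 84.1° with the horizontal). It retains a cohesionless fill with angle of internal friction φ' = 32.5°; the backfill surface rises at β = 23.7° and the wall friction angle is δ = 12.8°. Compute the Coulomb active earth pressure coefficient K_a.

K_a = sin²(α+φ) / [sin²α · sin(α−δ) · (1 + √{sin(φ+δ)sin(φ−β) / (sin(α−δ)sin(α+β))})²].
With α = 84.1°, φ = 32.5°, δ = 12.8°, β = 23.7°: K_a = 0.4700.

0.470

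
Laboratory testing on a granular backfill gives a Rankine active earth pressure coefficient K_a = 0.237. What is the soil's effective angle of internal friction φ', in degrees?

38.1°

K_a = tan²(45° − φ/2) ⇒ 45° − φ/2 = arctan(√0.237) = 25.96°.
φ = 2(45° − 25.96°) = 38.08°.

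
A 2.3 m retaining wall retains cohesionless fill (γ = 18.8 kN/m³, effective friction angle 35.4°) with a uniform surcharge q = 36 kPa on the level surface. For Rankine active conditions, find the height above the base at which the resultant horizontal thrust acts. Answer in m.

K_a = 0.2664.
Triangular part P₁ = ½K_aγH² = 13.25 at H/3 = 0.7667 m; rectangular part P₂ = K_a q H = 22.06 at H/2 = 1.150 m.
ȳ = (P₁·0.7667 + P₂·1.150)/(P₁+P₂) = 1.006 m.

1.01 m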